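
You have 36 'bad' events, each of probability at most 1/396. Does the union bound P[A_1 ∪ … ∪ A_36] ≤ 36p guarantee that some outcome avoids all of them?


Union bound: P[∪_{i=1}^{36} A_i] ≤ Σ_i P[A_i] ≤ 36·p = 36·(1/396) = 1/11.
Numerically: 1/11 ≈ 0.0909091.
Is 1/11 < 1? YES.
Since P[∪ A_i] ≤ 1/11 < 1, the complement has P[∩ A_i^c] ≥ 1 − 1/11 = 10/11 > 0, so some outcome avoids every A_i.

36·p = 1/11 ≈ 0.0909091; existence CERTIFIED by the union bound.


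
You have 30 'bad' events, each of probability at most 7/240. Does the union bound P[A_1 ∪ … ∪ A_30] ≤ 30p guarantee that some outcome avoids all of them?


Union bound: P[∪_{i=1}^{30} A_i] ≤ Σ_i P[A_i] ≤ 30·p = 30·(7/240) = 7/8.
Numerically: 7/8 ≈ 0.875000.
Is 7/8 < 1? YES.
Since P[∪ A_i] ≤ 7/8 < 1, the complement has P[∩ A_i^c] ≥ 1 − 7/8 = 1/8 > 0, so some outcome avoids every A_i.

30·p = 7/8 ≈ 0.875000; existence CERTIFIED by the union bound.


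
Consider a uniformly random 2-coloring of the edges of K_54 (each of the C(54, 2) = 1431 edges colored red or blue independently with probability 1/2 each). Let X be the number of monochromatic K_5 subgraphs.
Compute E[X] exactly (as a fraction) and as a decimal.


Let X = Σ_S X_S over the C(54, 5) = 3162510 subsets S of size 5, where X_S = 1 if the K_5 on S is monochromatic.
For a fixed S, the K_5 on S has C(5, 2) = 10 edges. P[all 10 edges red] = (1/2)^10, and likewise for blue, so P[monochromatic] = 2·(1/2)^10 = 2^{1 − 10} = 1/512.
Summing: E[X] = C(54, 5) · 2^{1 − 10} = 3162510 · 1/512 = 1581255/256.
Numerically: E[X] ≈ 6176.777344.

E[X] = C(54,5)·2^(1−C(5,2)) = 1581255/256 ≈ 6176.777344.


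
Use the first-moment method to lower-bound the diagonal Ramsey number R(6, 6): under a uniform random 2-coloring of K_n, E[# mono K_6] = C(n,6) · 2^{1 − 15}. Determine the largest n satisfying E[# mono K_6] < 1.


We need C(n, 6) · 2^{1 − 15} < 1, i.e. C(n, 6) < 2^{15 − 1} = 16384.
Check values of n near the boundary:
  n = 14: C(14, 6) = 3003; 3003 < 16384? YES
  n = 15: C(15, 6) = 5005; 5005 < 16384? YES
  n = 16: C(16, 6) = 8008; 8008 < 16384? YES
  n = 17: C(17, 6) = 12376; 12376 < 16384? YES
  n = 18: C(18, 6) = 18564; 18564 < 16384? NO
  n = 19: C(19, 6) = 27132; 27132 < 16384? NO
The largest n with C(n, 6) < 16384 is n = 17 (where E[X] = 1547/2048 ≈ 0.7553711). Hence R(6, 6) > 17, i.e. R(6, 6) ≥ 18.

Largest n = 17; hence R(6, 6) > 17.


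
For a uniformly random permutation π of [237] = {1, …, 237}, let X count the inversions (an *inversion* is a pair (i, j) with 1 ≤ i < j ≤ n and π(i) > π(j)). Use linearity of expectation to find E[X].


Write X = Σ X_I over the C(237, 2) = 27966 pairs i < j, with X_I the indicator of one inversion.
There are 27966 indicators.
For each fixed pair i < j, the values π(i) and π(j) are two distinct elements of {1, …, 237} in uniformly random order; by symmetry P[π(i) > π(j)] = 1/2.
By linearity: E[X] = 27966 · (1/2) = C(237, 2) · (1/2) = 27966/2 = 13983 ≈ 13983.0000.

E[X] = 13983 = 13983.0000.


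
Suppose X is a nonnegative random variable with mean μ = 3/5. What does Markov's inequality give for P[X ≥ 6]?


μ = E[X] = 3/5, a = 6.
Markov: P[X ≥ 6] ≤ μ/a = (3/5)/6 = 1/10.
Numerically: ≈ 0.100000.
(Since a = 6 > μ = 0.600000, the bound 1/10 is < 1 and informative.)

P[X ≥ 6] ≤ 1/10 ≈ 0.100000.


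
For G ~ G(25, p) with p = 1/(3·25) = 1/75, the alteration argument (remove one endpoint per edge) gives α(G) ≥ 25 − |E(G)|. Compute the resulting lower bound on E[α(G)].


E[|E(G)|] = C(25, 2)·p = 300 · (1/75) = 4.
E[α(G)] ≥ n − E[|E(G)|] = 25 − 4 = 21.
Numerically: ≈ 21.000.
(This is only a lower bound; the true E[α(G)] may be larger.)

E[α(G)] ≥ 21 ≈ 21.000.


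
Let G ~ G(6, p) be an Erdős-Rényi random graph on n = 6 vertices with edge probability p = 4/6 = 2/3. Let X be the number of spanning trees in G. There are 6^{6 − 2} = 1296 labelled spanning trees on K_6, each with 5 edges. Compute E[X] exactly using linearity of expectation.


K_6 has 6^{6 − 2} = 1296 labelled spanning trees.
For each such spanning tree H, let X_H = 1 if all 5 edges of H are present in G. Then P[X_H = 1] = p^{5} = (2/3)^{5} = 32/243.
By linearity of expectation: E[X] = Σ_H E[X_H] = 1296 · p^{5} = 1296 · 32/243 = 512/3.
Numerically: E[X] ≈ 170.67.

E[X] = 1296 · (2/3)^{5} = 512/3 ≈ 170.67.


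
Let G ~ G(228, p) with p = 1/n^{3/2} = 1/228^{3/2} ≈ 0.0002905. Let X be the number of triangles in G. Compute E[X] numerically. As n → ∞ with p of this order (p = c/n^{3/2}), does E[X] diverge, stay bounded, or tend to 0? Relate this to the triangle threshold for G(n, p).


Number of potential triangles: C(228, 3) = 1949476.
Each occurs with probability p³ ≈ (0.0002905)³ ≈ 2.450717e-11.
By linearity: E[X] = C(228, 3)·p³ ≈ 1949476 · 2.450717e-11 ≈ 0.0000.
Since α = 3/2 > 1, p = c/n^{3/2} = o(1/n) is below the triangle threshold p ~ 1/n. Asymptotically E[X] ~ (c³/6)·n^{3(1−α)} = (1³/6)·n^{-1.5} → 0, so by Markov's inequality G has no triangles w.h.p.

E[X] ≈ 0.0000; in regime p = Θ(1/n^{3/2}) E[X] tends to 0 (below the triangle threshold p ~ 1/n).


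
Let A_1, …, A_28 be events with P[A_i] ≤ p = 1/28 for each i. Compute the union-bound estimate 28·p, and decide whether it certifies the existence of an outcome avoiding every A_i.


Union bound: P[∪_{i=1}^{28} A_i] ≤ Σ_i P[A_i] ≤ 28·p = 28·(1/28) = 1.
Numerically: 1 ≈ 1.000000.
Is 1 < 1? NO.
Since the bound 1 is ≥ 1, the union bound is uninformative here; it does NOT by itself certify existence.

28·p = 1 ≈ 1.000000; existence NOT certified by the union bound.


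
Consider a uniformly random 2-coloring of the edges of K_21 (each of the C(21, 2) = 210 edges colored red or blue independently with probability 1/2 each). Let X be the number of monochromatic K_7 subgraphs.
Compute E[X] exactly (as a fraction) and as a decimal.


Let X = Σ_S X_S over the C(21, 7) = 116280 subsets S of size 7, where X_S = 1 if the K_7 on S is monochromatic.
For a fixed S, the K_7 on S has C(7, 2) = 21 edges. P[all 21 edges red] = (1/2)^21, and likewise for blue, so P[monochromatic] = 2·(1/2)^21 = 2^{1 − 21} = 1/1048576.
By linearity: E[X] = C(21, 7) · 2^{1 − 21} = 116280 · 1/1048576 = 14535/131072.
Numerically: E[X] ≈ 0.1109.

E[X] = C(21,7)·2^(1−C(7,2)) = 14535/131072 ≈ 0.1109.


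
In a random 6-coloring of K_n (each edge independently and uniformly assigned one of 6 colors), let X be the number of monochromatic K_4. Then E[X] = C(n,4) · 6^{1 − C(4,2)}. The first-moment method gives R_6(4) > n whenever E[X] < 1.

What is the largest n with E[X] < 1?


We need C(n, 4) · 6^{1 − 6} < 1, i.e. C(n, 4) < 6^{6 − 1} = 7776.
Check values of n near the boundary:
  n = 17: C(17, 4) = 2380; 2380 < 7776? YES
  n = 18: C(18, 4) = 3060; 3060 < 7776? YES
  n = 19: C(19, 4) = 3876; 3876 < 7776? YES
  n = 20: C(20, 4) = 4845; 4845 < 7776? YES
  n = 21: C(21, 4) = 5985; 5985 < 7776? YES
  n = 22: C(22, 4) = 7315; 7315 < 7776? YES
  n = 23: C(23, 4) = 8855; 8855 < 7776? NO
  n = 24: C(24, 4) = 10626; 10626 < 7776? NO
  n = 25: C(25, 4) = 12650; 12650 < 7776? NO
The largest n with C(n, 4) < 7776 is n = 22 (where E[X] = 7315/7776 ≈ 0.9407150). Hence R_6(4) > 22, i.e. R_6(4) ≥ 23.

Largest n = 22; hence R_6(4) > 22.


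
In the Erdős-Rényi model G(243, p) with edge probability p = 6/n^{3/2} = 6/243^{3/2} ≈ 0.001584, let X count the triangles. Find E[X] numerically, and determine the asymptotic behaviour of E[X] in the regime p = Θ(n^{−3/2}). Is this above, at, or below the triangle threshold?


Number of potential triangles: C(243, 3) = 2362041.
Each occurs with probability p³ ≈ (0.001584)³ ≈ 3.9739786e-09.
By linearity: E[X] = C(243, 3)·p³ ≈ 2362041 · 3.9739786e-09 ≈ 0.00939.
Since α = 3/2 > 1, p = c/n^{3/2} = o(1/n) is below the triangle threshold p ~ 1/n. Asymptotically E[X] ~ (c³/6)·n^{3(1−α)} = (6³/6)·n^{-1.5} → 0, so by Markov's inequality G has no triangles w.h.p.

E[X] ≈ 0.00939; in regime p = Θ(1/n^{3/2}) E[X] tends to 0 (below the triangle threshold p ~ 1/n).


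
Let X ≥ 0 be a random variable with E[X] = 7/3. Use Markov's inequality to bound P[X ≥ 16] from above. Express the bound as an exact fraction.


μ = E[X] = 7/3, a = 16.
Markov: P[X ≥ 16] ≤ μ/a = (7/3)/16 = 7/48.
Numerically: ≈ 0.14583.
(Since a = 16 > μ = 2.33333, the bound 7/48 is < 1 and informative.)

P[X ≥ 16] ≤ 7/48 ≈ 0.14583.


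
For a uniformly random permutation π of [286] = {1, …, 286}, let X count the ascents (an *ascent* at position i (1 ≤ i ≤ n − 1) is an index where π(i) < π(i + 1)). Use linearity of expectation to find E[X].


Write X = Σ X_I over i = 1, …, 285, with X_I the indicator of one ascent.
There are 285 indicators.
For each fixed i, the pair (π(i), π(i+1)) is a uniformly random ordered pair of distinct values from {1, …, 286}; by symmetry P[π(i) < π(i+1)] = 1/2.
By linearity: E[X] = 285 · (1/2) = (286 − 1) · (1/2) = 285/2 ≈ 142.50000.

E[X] = 285/2 = 142.50000.


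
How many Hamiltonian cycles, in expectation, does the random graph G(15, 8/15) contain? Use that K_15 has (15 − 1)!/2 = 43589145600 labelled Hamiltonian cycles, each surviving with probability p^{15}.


K_15 has (15 − 1)!/2 = 43589145600 labelled Hamiltonian cycles.
For each such Hamiltonian cycle H, let X_H = 1 if all 15 edges of H are present in G. Then P[X_H = 1] = p^{15} = (8/15)^{15} = 35184372088832/437893890380859375.
Summing the indicators: E[X] = Σ_H E[X_H] = 43589145600 · p^{15} = 43589145600 · 35184372088832/437893890380859375 = 252453780711880523776/72081298828125.
Numerically: E[X] ≈ 3.5023e+06.

E[X] = 43589145600 · (8/15)^{15} = 252453780711880523776/72081298828125 ≈ 3.5023e+06.


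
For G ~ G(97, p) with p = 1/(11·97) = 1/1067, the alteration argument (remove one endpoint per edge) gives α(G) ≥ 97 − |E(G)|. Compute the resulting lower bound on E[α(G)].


E[|E(G)|] = C(97, 2)·p = 4656 · (1/1067) = 48/11.
E[α(G)] ≥ n − E[|E(G)|] = 97 − 48/11 = 1019/11.
Numerically: ≈ 92.636.
(This is only a lower bound; the true E[α(G)] may be larger.)

E[α(G)] ≥ 1019/11 ≈ 92.636.


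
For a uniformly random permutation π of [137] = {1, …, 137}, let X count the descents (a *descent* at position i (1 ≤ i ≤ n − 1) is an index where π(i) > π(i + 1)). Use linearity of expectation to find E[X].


Write X = Σ X_I over i = 1, …, 136, with X_I the indicator of one descent.
There are 136 indicators.
For each fixed i, the pair (π(i), π(i+1)) is a uniformly random ordered pair of distinct values from {1, …, 137}; by symmetry P[π(i) > π(i+1)] = 1/2.
By linearity: E[X] = 136 · (1/2) = (137 − 1) · (1/2) = 68 ≈ 68.0000.

E[X] = 68 = 68.0000.


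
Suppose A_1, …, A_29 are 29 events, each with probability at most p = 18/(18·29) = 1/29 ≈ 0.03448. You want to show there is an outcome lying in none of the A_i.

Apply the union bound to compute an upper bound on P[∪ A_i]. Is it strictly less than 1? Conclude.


Union bound: P[∪_{i=1}^{29} A_i] ≤ Σ_i P[A_i] ≤ 29·p = 29·(1/29) = 1.
Numerically: 1 ≈ 1.00000.
Is 1 < 1? NO.
Since the bound 1 is ≥ 1, the union bound is uninformative here; it does NOT by itself certify existence.

29·p = 1 ≈ 1.00000; existence NOT certified by the union bound.


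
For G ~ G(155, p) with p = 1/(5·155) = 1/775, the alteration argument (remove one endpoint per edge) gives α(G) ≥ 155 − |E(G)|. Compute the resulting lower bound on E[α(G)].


E[|E(G)|] = C(155, 2)·p = 11935 · (1/775) = 77/5.
E[α(G)] ≥ n − E[|E(G)|] = 155 − 77/5 = 698/5.
Numerically: ≈ 139.600.
(This is only a lower bound; the true E[α(G)] may be larger.)

E[α(G)] ≥ 698/5 ≈ 139.600.


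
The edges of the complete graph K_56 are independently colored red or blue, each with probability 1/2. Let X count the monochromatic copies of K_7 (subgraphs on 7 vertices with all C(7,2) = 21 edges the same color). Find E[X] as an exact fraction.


Let X = Σ_S X_S over the C(56, 7) = 231917400 subsets S of size 7, where X_S = 1 if the K_7 on S is monochromatic.
For a fixed S, the K_7 on S has C(7, 2) = 21 edges. P[all 21 edges red] = (1/2)^21, and likewise for blue, so P[monochromatic] = 2·(1/2)^21 = 2^{1 − 21} = 1/1048576.
By linearity of expectation: E[X] = C(56, 7) · 2^{1 − 21} = 231917400 · 1/1048576 = 28989675/131072.
Numerically: E[X] ≈ 221.173668.

E[X] = C(56,7)·2^(1−C(7,2)) = 28989675/131072 ≈ 221.173668.


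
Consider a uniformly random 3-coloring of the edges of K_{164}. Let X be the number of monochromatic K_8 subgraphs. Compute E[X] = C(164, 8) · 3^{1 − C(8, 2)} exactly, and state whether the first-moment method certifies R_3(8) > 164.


E[X] = C(164, 8) · 3^{1 − 28} = 10912535409348 · 3^{−27} = 10912535409348/7625597484987.
As a reduced fraction: E[X] = 404167978124/282429536481 ≈ 1.431040.
Is E[X] < 1? NO.
Since E[X] ≥ 1, the first-moment bound is inconclusive at n = 164; it does NOT by itself certify R_3(8) > 164.

E[X] = 404167978124/282429536481 ≈ 1.431040; E[X] ≥ 1; first-moment method inconclusive here.


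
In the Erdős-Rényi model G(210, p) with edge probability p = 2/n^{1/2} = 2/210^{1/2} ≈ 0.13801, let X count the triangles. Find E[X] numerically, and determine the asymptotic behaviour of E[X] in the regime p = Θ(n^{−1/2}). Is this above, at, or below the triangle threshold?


Number of potential triangles: C(210, 3) = 1521520.
Each occurs with probability p³ ≈ (0.13801)³ ≈ 2.6288212e-03.
By linearity: E[X] = C(210, 3)·p³ ≈ 1521520 · 2.6288212e-03 ≈ 3999.80400.
Since α = 1/2 < 1, p = c/n^{1/2} ≫ 1/n is above the triangle threshold p ~ 1/n. Asymptotically E[X] ~ (c³/6)·n^{3(1−α)} = (2³/6)·n^{1.5} → ∞; triangles are abundant w.h.p.

E[X] ≈ 3999.80400; in regime p = Θ(1/n^{1/2}) E[X] diverges (above the triangle threshold p ~ 1/n).


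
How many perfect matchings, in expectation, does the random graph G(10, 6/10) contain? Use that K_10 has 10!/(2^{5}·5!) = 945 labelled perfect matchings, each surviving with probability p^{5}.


K_10 has 10!/(2^{5}·5!) = 945 labelled perfect matchings.
For each such perfect matching H, let X_H = 1 if all 5 edges of H are present in G. Then P[X_H = 1] = p^{5} = (3/5)^{5} = 243/3125.
Summing the indicators: E[X] = Σ_H E[X_H] = 945 · p^{5} = 945 · 243/3125 = 45927/625.
Numerically: E[X] ≈ 73.4832.

E[X] = 945 · (3/5)^{5} = 45927/625 ≈ 73.4832.


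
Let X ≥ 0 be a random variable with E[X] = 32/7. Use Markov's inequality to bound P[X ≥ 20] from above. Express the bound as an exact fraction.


μ = E[X] = 32/7, a = 20.
Markov: P[X ≥ 20] ≤ μ/a = (32/7)/20 = 8/35.
Numerically: ≈ 0.228571.
(Since a = 20 > μ = 4.571429, the bound 8/35 is < 1 and informative.)

P[X ≥ 20] ≤ 8/35 ≈ 0.228571.


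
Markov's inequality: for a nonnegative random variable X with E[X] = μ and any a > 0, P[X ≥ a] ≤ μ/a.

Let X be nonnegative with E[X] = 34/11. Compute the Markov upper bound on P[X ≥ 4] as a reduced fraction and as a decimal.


μ = E[X] = 34/11, a = 4.
Markov: P[X ≥ 4] ≤ μ/a = (34/11)/4 = 17/22.
Numerically: ≈ 0.7727.
(Since a = 4 > μ = 3.0909, the bound 17/22 is < 1 and informative.)

P[X ≥ 4] ≤ 17/22 ≈ 0.7727.


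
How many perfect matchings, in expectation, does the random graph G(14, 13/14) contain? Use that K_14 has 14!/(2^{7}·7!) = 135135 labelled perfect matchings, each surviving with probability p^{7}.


K_14 has 14!/(2^{7}·7!) = 135135 labelled perfect matchings.
For each such perfect matching H, let X_H = 1 if all 7 edges of H are present in G. Then P[X_H = 1] = p^{7} = (13/14)^{7} = 62748517/105413504.
By linearity: E[X] = Σ_H E[X_H] = 135135 · p^{7} = 135135 · 62748517/105413504 = 1211360120685/15059072.
Numerically: E[X] ≈ 8.04e+04.

E[X] = 135135 · (13/14)^{7} = 1211360120685/15059072 ≈ 8.04e+04.


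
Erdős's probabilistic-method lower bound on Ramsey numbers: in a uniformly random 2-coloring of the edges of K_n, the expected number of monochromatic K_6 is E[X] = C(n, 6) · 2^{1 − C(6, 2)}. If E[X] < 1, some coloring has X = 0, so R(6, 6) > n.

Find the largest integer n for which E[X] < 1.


We need C(n, 6) · 2^{1 − 15} < 1, i.e. C(n, 6) < 2^{15 − 1} = 16384.
Check values of n near the boundary:
  n = 14: C(14, 6) = 3003; 3003 < 16384? YES
  n = 15: C(15, 6) = 5005; 5005 < 16384? YES
  n = 16: C(16, 6) = 8008; 8008 < 16384? YES
  n = 17: C(17, 6) = 12376; 12376 < 16384? YES
  n = 18: C(18, 6) = 18564; 18564 < 16384? NO
The largest n with C(n, 6) < 16384 is n = 17 (where E[X] = 1547/2048 ≈ 0.75537). Hence R(6, 6) > 17, i.e. R(6, 6) ≥ 18.

Largest n = 17; hence R(6, 6) > 17.


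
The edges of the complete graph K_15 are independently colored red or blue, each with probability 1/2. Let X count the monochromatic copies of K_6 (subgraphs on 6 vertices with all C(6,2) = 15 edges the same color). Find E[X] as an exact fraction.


Let X = Σ_S X_S over the C(15, 6) = 5005 subsets S of size 6, where X_S = 1 if the K_6 on S is monochromatic.
For a fixed S, the K_6 on S has C(6, 2) = 15 edges. P[all 15 edges red] = (1/2)^15, and likewise for blue, so P[monochromatic] = 2·(1/2)^15 = 2^{1 − 15} = 1/16384.
By linearity of expectation: E[X] = C(15, 6) · 2^{1 − 15} = 5005 · 1/16384 = 5005/16384.
Numerically: E[X] ≈ 0.305.

E[X] = C(15,6)·2^(1−C(6,2)) = 5005/16384 ≈ 0.305.


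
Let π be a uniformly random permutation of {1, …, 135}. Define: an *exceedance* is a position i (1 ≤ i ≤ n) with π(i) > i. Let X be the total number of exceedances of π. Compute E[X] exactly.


Write X = Σ_{i=1}^{135} X_i, where X_i = 1_{π(i) > i}.
For each fixed i, π(i) is uniform over {1, …, 135} (marginal of a uniform permutation), so P[π(i) > i] = (n − i)/n. Summing: Σ_{i=1}^{135} (n − i)/n = (0 + 1 + … + 134)/135 = 135(135 − 1)/(2·135) = (135 − 1)/2.
Hence E[X] = Σ_{i=1}^{135} (135 − i)/135 = 67 ≈ 67.0000.

E[X] = 67 = 67.0000.


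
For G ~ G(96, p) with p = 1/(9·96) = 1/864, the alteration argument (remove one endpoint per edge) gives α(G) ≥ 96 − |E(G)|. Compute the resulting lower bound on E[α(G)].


E[|E(G)|] = C(96, 2)·p = 4560 · (1/864) = 95/18.
E[α(G)] ≥ n − E[|E(G)|] = 96 − 95/18 = 1633/18.
Numerically: ≈ 90.72222.
(This is only a lower bound; the true E[α(G)] may be larger.)

E[α(G)] ≥ 1633/18 ≈ 90.72222.


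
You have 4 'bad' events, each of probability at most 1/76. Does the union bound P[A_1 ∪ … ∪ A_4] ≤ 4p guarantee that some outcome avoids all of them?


Union bound: P[∪_{i=1}^{4} A_i] ≤ Σ_i P[A_i] ≤ 4·p = 4·(1/76) = 1/19.
Numerically: 1/19 ≈ 0.0526316.
Is 1/19 < 1? YES.
Since P[∪ A_i] ≤ 1/19 < 1, the complement has P[∩ A_i^c] ≥ 1 − 1/19 = 18/19 > 0, so some outcome avoids every A_i.

4·p = 1/19 ≈ 0.0526316; existence CERTIFIED by the union bound.


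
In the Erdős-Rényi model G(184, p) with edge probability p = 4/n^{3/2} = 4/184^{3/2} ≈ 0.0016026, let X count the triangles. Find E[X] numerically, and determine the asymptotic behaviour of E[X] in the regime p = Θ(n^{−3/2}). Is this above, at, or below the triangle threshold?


Number of potential triangles: C(184, 3) = 1021384.
Each occurs with probability p³ ≈ (0.0016026)³ ≈ 4.1162313e-09.
By linearity: E[X] = C(184, 3)·p³ ≈ 1021384 · 4.1162313e-09 ≈ 0.00420.
Since α = 3/2 > 1, p = c/n^{3/2} = o(1/n) is below the triangle threshold p ~ 1/n. Asymptotically E[X] ~ (c³/6)·n^{3(1−α)} = (4³/6)·n^{-1.5} → 0, so by Markov's inequality G has no triangles w.h.p.

E[X] ≈ 0.00420; in regime p = Θ(1/n^{3/2}) E[X] tends to 0 (below the triangle threshold p ~ 1/n).


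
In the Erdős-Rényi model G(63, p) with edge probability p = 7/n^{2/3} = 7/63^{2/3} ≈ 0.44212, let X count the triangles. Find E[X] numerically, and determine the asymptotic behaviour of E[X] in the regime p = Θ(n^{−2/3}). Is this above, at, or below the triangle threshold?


Number of potential triangles: C(63, 3) = 39711.
Each occurs with probability p³ ≈ (0.44212)³ ≈ 8.6419753e-02.
By linearity: E[X] = C(63, 3)·p³ ≈ 39711 · 8.6419753e-02 ≈ 3431.81481.
Since α = 2/3 < 1, p = c/n^{2/3} ≫ 1/n is above the triangle threshold p ~ 1/n. Asymptotically E[X] ~ (c³/6)·n^{3(1−α)} = (7³/6)·n^{1} → ∞; triangles are abundant w.h.p.

E[X] ≈ 3431.81481; in regime p = Θ(1/n^{2/3}) E[X] diverges (above the triangle threshold p ~ 1/n).


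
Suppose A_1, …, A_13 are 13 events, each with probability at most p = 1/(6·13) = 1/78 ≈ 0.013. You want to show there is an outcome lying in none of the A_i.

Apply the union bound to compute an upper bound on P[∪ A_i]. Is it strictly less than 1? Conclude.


Union bound: P[∪_{i=1}^{13} A_i] ≤ Σ_i P[A_i] ≤ 13·p = 13·(1/78) = 1/6.
Numerically: 1/6 ≈ 0.167.
Is 1/6 < 1? YES.
Since P[∪ A_i] ≤ 1/6 < 1, the complement has P[∩ A_i^c] ≥ 1 − 1/6 = 5/6 > 0, so some outcome avoids every A_i.

13·p = 1/6 ≈ 0.167; existence CERTIFIED by the union bound.


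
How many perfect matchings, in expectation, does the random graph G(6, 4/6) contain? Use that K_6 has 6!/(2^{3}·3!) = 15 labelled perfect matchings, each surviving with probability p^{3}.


K_6 has 6!/(2^{3}·3!) = 15 labelled perfect matchings.
For each such perfect matching H, let X_H = 1 if all 3 edges of H are present in G. Then P[X_H = 1] = p^{3} = (2/3)^{3} = 8/27.
By linearity of expectation: E[X] = Σ_H E[X_H] = 15 · p^{3} = 15 · 8/27 = 40/9.
Numerically: E[X] ≈ 4.444.

E[X] = 15 · (2/3)^{3} = 40/9 ≈ 4.444.


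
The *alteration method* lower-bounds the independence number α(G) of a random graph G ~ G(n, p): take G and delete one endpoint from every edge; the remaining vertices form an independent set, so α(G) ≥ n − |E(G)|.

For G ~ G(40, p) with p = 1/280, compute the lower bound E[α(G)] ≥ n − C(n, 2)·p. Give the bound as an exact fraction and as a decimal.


E[|E(G)|] = C(40, 2)·p = 780 · (1/280) = 39/14.
E[α(G)] ≥ n − E[|E(G)|] = 40 − 39/14 = 521/14.
Numerically: ≈ 37.214286.
(This is only a lower bound; the true E[α(G)] may be larger.)

E[α(G)] ≥ 521/14 ≈ 37.214286.


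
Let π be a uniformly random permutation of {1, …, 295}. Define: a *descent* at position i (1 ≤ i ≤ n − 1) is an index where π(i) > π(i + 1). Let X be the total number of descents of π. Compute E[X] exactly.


Write X = Σ X_I over i = 1, …, 294, with X_I the indicator of one descent.
There are 294 indicators.
For each fixed i, the pair (π(i), π(i+1)) is a uniformly random ordered pair of distinct values from {1, …, 295}; by symmetry P[π(i) > π(i+1)] = 1/2.
By linearity: E[X] = 294 · (1/2) = (295 − 1) · (1/2) = 147 ≈ 147.0000.

E[X] = 147 = 147.0000.


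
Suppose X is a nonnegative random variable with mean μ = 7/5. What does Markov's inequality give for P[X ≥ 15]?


μ = E[X] = 7/5, a = 15.
Markov: P[X ≥ 15] ≤ μ/a = (7/5)/15 = 7/75.
Numerically: ≈ 0.09333.
(Since a = 15 > μ = 1.40000, the bound 7/75 is < 1 and informative.)

P[X ≥ 15] ≤ 7/75 ≈ 0.09333.


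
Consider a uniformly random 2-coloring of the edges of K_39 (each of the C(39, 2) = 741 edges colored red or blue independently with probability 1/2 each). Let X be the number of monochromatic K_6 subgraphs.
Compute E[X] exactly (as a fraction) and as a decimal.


Let X = Σ_S X_S over the C(39, 6) = 3262623 subsets S of size 6, where X_S = 1 if the K_6 on S is monochromatic.
For a fixed S, the K_6 on S has C(6, 2) = 15 edges. P[all 15 edges red] = (1/2)^15, and likewise for blue, so P[monochromatic] = 2·(1/2)^15 = 2^{1 − 15} = 1/16384.
Summing: E[X] = C(39, 6) · 2^{1 − 15} = 3262623 · 1/16384 = 3262623/16384.
Numerically: E[X] ≈ 199.13470.

E[X] = C(39,6)·2^(1−C(6,2)) = 3262623/16384 ≈ 199.13470.


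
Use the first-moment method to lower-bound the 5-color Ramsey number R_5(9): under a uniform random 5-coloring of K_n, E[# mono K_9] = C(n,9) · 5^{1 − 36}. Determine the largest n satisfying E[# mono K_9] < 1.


We need C(n, 9) · 5^{1 − 36} < 1, i.e. C(n, 9) < 5^{36 − 1} = 2910383045673370361328125.
Check values of n near the boundary:
  n = 2166: C(2166, 9) = 2844037944203015677277940; 2844037944203015677277940 < 2910383045673370361328125? YES
  n = 2167: C(2167, 9) = 2855899084841489792706810; 2855899084841489792706810 < 2910383045673370361328125? YES
  n = 2168: C(2168, 9) = 2867804175977929537095120; 2867804175977929537095120 < 2910383045673370361328125? YES
  n = 2169: C(2169, 9) = 2879753360044504243499683; 2879753360044504243499683 < 2910383045673370361328125? YES
  n = 2170: C(2170, 9) = 2891746779868845075610510; 2891746779868845075610510 < 2910383045673370361328125? YES
  n = 2171: C(2171, 9) = 2903784578674959601827205; 2903784578674959601827205 < 2910383045673370361328125? YES
  n = 2172: C(2172, 9) = 2915866900084148060642020; 2915866900084148060642020 < 2910383045673370361328125? NO
  n = 2173: C(2173, 9) = 2927993888115921319674265; 2927993888115921319674265 < 2910383045673370361328125? NO
  n = 2174: C(2174, 9) = 2940165687188920530702934; 2940165687188920530702934 < 2910383045673370361328125? NO
The largest n with C(n, 9) < 2910383045673370361328125 is n = 2171 (where E[X] = 580756915734991920365441/582076609134674072265625 ≈ 0.9977). Hence R_5(9) > 2171, i.e. R_5(9) ≥ 2172.

Largest n = 2171; hence R_5(9) > 2171.


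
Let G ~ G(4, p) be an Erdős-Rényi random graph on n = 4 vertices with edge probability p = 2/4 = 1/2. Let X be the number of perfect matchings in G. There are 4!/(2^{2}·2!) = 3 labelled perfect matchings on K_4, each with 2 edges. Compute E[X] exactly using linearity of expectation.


K_4 has 4!/(2^{2}·2!) = 3 labelled perfect matchings.
For each such perfect matching H, let X_H = 1 if all 2 edges of H are present in G. Then P[X_H = 1] = p^{2} = (1/2)^{2} = 1/4.
Summing the indicators: E[X] = Σ_H E[X_H] = 3 · p^{2} = 3 · 1/4 = 3/4.
Numerically: E[X] ≈ 0.75.

E[X] = 3 · (1/2)^{2} = 3/4 ≈ 0.75.


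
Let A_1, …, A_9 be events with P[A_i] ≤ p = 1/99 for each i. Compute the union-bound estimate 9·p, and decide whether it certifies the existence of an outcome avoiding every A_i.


Union bound: P[∪_{i=1}^{9} A_i] ≤ Σ_i P[A_i] ≤ 9·p = 9·(1/99) = 1/11.
Numerically: 1/11 ≈ 0.09091.
Is 1/11 < 1? YES.
Since P[∪ A_i] ≤ 1/11 < 1, the complement has P[∩ A_i^c] ≥ 1 − 1/11 = 10/11 > 0, so some outcome avoids every A_i.

9·p = 1/11 ≈ 0.09091; existence CERTIFIED by the union bound.


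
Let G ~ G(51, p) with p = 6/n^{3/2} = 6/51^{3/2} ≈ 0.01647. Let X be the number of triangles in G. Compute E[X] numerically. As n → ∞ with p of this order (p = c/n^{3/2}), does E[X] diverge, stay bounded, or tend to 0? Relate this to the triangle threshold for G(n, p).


Number of potential triangles: C(51, 3) = 20825.
Each occurs with probability p³ ≈ (0.01647)³ ≈ 4.470828e-06.
By linearity: E[X] = C(51, 3)·p³ ≈ 20825 · 4.470828e-06 ≈ 0.0931.
Since α = 3/2 > 1, p = c/n^{3/2} = o(1/n) is below the triangle threshold p ~ 1/n. Asymptotically E[X] ~ (c³/6)·n^{3(1−α)} = (6³/6)·n^{-1.5} → 0, so by Markov's inequality G has no triangles w.h.p.

E[X] ≈ 0.0931; in regime p = Θ(1/n^{3/2}) E[X] tends to 0 (below the triangle threshold p ~ 1/n).


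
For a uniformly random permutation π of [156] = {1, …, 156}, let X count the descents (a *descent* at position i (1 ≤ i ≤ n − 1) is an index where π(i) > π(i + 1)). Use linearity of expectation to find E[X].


Write X = Σ X_I over i = 1, …, 155, with X_I the indicator of one descent.
There are 155 indicators.
For each fixed i, the pair (π(i), π(i+1)) is a uniformly random ordered pair of distinct values from {1, …, 156}; by symmetry P[π(i) > π(i+1)] = 1/2.
By linearity: E[X] = 155 · (1/2) = (156 − 1) · (1/2) = 155/2 ≈ 77.5000.

E[X] = 155/2 = 77.5000.


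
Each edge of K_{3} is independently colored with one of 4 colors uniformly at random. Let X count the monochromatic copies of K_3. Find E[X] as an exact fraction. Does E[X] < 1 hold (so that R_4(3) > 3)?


E[X] = C(3, 3) · 4^{1 − 3} = 1 · 4^{−2} = 1/16.
As a reduced fraction: E[X] = 1/16 ≈ 0.062.
Is E[X] < 1? YES.
Since E[X] < 1, there exists a 4-coloring of K_{3} with no monochromatic K_3; hence R_4(3) > 3.

E[X] = 1/16 ≈ 0.062; E[X] < 1, so R_4(3) > 3.


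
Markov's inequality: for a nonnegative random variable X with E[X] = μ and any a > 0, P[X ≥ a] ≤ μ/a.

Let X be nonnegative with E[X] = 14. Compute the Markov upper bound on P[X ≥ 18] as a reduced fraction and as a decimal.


μ = E[X] = 14, a = 18.
Markov: P[X ≥ 18] ≤ μ/a = (14)/18 = 7/9.
Numerically: ≈ 0.778.
(Since a = 18 > μ = 14.000, the bound 7/9 is < 1 and informative.)

P[X ≥ 18] ≤ 7/9 ≈ 0.778.


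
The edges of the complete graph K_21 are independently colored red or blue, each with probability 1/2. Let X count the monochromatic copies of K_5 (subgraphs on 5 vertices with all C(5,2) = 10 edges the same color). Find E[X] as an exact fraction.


Let X = Σ_S X_S over the C(21, 5) = 20349 subsets S of size 5, where X_S = 1 if the K_5 on S is monochromatic.
For a fixed S, the K_5 on S has C(5, 2) = 10 edges. P[all 10 edges red] = (1/2)^10, and likewise for blue, so P[monochromatic] = 2·(1/2)^10 = 2^{1 − 10} = 1/512.
By linearity: E[X] = C(21, 5) · 2^{1 − 10} = 20349 · 1/512 = 20349/512.
Numerically: E[X] ≈ 39.744141.

E[X] = C(21,5)·2^(1−C(5,2)) = 20349/512 ≈ 39.744141.


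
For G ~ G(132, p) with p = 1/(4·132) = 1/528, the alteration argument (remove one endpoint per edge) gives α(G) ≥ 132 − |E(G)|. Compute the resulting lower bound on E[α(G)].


E[|E(G)|] = C(132, 2)·p = 8646 · (1/528) = 131/8.
E[α(G)] ≥ n − E[|E(G)|] = 132 − 131/8 = 925/8.
Numerically: ≈ 115.62500.
(This is only a lower bound; the true E[α(G)] may be larger.)

E[α(G)] ≥ 925/8 ≈ 115.62500.


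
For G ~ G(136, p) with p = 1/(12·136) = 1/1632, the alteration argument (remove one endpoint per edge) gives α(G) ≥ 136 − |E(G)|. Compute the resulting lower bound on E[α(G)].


E[|E(G)|] = C(136, 2)·p = 9180 · (1/1632) = 45/8.
E[α(G)] ≥ n − E[|E(G)|] = 136 − 45/8 = 1043/8.
Numerically: ≈ 130.3750.
(This is only a lower bound; the true E[α(G)] may be larger.)

E[α(G)] ≥ 1043/8 ≈ 130.3750.


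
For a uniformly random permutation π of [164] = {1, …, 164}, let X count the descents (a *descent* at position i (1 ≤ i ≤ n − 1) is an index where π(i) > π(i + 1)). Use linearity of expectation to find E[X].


Write X = Σ X_I over i = 1, …, 163, with X_I the indicator of one descent.
There are 163 indicators.
For each fixed i, the pair (π(i), π(i+1)) is a uniformly random ordered pair of distinct values from {1, …, 164}; by symmetry P[π(i) > π(i+1)] = 1/2.
By linearity: E[X] = 163 · (1/2) = (164 − 1) · (1/2) = 163/2 ≈ 81.50000.

E[X] = 163/2 = 81.50000.


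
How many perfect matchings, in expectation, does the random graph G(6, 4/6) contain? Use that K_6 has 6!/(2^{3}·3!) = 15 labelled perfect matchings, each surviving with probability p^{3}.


K_6 has 6!/(2^{3}·3!) = 15 labelled perfect matchings.
For each such perfect matching H, let X_H = 1 if all 3 edges of H are present in G. Then P[X_H = 1] = p^{3} = (2/3)^{3} = 8/27.
By linearity: E[X] = Σ_H E[X_H] = 15 · p^{3} = 15 · 8/27 = 40/9.
Numerically: E[X] ≈ 4.4444.

E[X] = 15 · (2/3)^{3} = 40/9 ≈ 4.4444.


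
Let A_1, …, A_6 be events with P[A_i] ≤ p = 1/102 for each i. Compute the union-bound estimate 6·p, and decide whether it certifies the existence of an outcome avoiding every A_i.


Union bound: P[∪_{i=1}^{6} A_i] ≤ Σ_i P[A_i] ≤ 6·p = 6·(1/102) = 1/17.
Numerically: 1/17 ≈ 0.05882.
Is 1/17 < 1? YES.
Since P[∪ A_i] ≤ 1/17 < 1, the complement has P[∩ A_i^c] ≥ 1 − 1/17 = 16/17 > 0, so some outcome avoids every A_i.

6·p = 1/17 ≈ 0.05882; existence CERTIFIED by the union bound.


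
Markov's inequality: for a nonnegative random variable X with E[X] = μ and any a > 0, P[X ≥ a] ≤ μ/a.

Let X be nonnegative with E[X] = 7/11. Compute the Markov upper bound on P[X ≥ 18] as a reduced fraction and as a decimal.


μ = E[X] = 7/11, a = 18.
Markov: P[X ≥ 18] ≤ μ/a = (7/11)/18 = 7/198.
Numerically: ≈ 0.0354.
(Since a = 18 > μ = 0.6364, the bound 7/198 is < 1 and informative.)

P[X ≥ 18] ≤ 7/198 ≈ 0.0354.


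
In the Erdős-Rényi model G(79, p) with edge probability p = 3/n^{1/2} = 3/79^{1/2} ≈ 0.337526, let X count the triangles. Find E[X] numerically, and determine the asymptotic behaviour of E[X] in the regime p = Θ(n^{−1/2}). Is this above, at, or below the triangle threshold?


Number of potential triangles: C(79, 3) = 79079.
Each occurs with probability p³ ≈ (0.337526)³ ≈ 3.84523713e-02.
By linearity: E[X] = C(79, 3)·p³ ≈ 79079 · 3.84523713e-02 ≈ 3040.775070.
Since α = 1/2 < 1, p = c/n^{1/2} ≫ 1/n is above the triangle threshold p ~ 1/n. Asymptotically E[X] ~ (c³/6)·n^{3(1−α)} = (3³/6)·n^{1.5} → ∞; triangles are abundant w.h.p.

E[X] ≈ 3040.775070; in regime p = Θ(1/n^{1/2}) E[X] diverges (above the triangle threshold p ~ 1/n).


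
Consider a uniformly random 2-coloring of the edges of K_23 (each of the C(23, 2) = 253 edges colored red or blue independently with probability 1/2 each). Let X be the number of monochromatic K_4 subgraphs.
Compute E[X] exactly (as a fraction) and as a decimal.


Let X = Σ_S X_S over the C(23, 4) = 8855 subsets S of size 4, where X_S = 1 if the K_4 on S is monochromatic.
For a fixed S, the K_4 on S has C(4, 2) = 6 edges. P[all 6 edges red] = (1/2)^6, and likewise for blue, so P[monochromatic] = 2·(1/2)^6 = 2^{1 − 6} = 1/32.
Summing: E[X] = C(23, 4) · 2^{1 − 6} = 8855 · 1/32 = 8855/32.
Numerically: E[X] ≈ 276.7188.

E[X] = C(23,4)·2^(1−C(4,2)) = 8855/32 ≈ 276.7188.


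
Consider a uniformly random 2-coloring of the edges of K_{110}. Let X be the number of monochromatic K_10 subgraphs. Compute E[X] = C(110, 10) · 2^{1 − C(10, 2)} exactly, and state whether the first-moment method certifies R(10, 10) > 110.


E[X] = C(110, 10) · 2^{1 − 45} = 46897636623981 · 2^{−44} = 46897636623981/17592186044416.
As a reduced fraction: E[X] = 46897636623981/17592186044416 ≈ 2.6658220.
Is E[X] < 1? NO.
Since E[X] ≥ 1, the first-moment bound is inconclusive at n = 110; it does NOT by itself certify R(10, 10) > 110.

E[X] = 46897636623981/17592186044416 ≈ 2.6658220; E[X] ≥ 1; first-moment method inconclusive here.


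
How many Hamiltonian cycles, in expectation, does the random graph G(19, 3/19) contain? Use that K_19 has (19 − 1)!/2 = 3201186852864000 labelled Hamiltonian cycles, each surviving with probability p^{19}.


K_19 has (19 − 1)!/2 = 3201186852864000 labelled Hamiltonian cycles.
For each such Hamiltonian cycle H, let X_H = 1 if all 19 edges of H are present in G. Then P[X_H = 1] = p^{19} = (3/19)^{19} = 1162261467/1978419655660313589123979.
By linearity of expectation: E[X] = Σ_H E[X_H] = 3201186852864000 · p^{19} = 3201186852864000 · 1162261467/1978419655660313589123979 = 3720616127750825791488000/1978419655660313589123979.
Numerically: E[X] ≈ 1.881.

E[X] = 3201186852864000 · (3/19)^{19} = 3720616127750825791488000/1978419655660313589123979 ≈ 1.881.


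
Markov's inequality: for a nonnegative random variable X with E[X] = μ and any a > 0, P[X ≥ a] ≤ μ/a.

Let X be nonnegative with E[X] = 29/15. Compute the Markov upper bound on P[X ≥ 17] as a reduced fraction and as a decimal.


μ = E[X] = 29/15, a = 17.
Markov: P[X ≥ 17] ≤ μ/a = (29/15)/17 = 29/255.
Numerically: ≈ 0.113725.
(Since a = 17 > μ = 1.933333, the bound 29/255 is < 1 and informative.)

P[X ≥ 17] ≤ 29/255 ≈ 0.113725.


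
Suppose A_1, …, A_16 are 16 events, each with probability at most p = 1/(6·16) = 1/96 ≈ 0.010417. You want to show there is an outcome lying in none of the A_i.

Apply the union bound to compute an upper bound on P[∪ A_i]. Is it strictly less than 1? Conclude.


Union bound: P[∪_{i=1}^{16} A_i] ≤ Σ_i P[A_i] ≤ 16·p = 16·(1/96) = 1/6.
Numerically: 1/6 ≈ 0.166667.
Is 1/6 < 1? YES.
Since P[∪ A_i] ≤ 1/6 < 1, the complement has P[∩ A_i^c] ≥ 1 − 1/6 = 5/6 > 0, so some outcome avoids every A_i.

16·p = 1/6 ≈ 0.166667; existence CERTIFIED by the union bound.


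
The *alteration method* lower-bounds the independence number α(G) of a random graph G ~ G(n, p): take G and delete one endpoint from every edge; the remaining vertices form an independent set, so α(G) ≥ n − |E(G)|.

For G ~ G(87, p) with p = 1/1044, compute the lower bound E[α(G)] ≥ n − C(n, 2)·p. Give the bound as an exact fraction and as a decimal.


E[|E(G)|] = C(87, 2)·p = 3741 · (1/1044) = 43/12.
E[α(G)] ≥ n − E[|E(G)|] = 87 − 43/12 = 1001/12.
Numerically: ≈ 83.417.
(This is only a lower bound; the true E[α(G)] may be larger.)

E[α(G)] ≥ 1001/12 ≈ 83.417.


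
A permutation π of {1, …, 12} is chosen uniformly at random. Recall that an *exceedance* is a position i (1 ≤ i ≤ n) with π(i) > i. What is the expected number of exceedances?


Write X = Σ_{i=1}^{12} X_i, where X_i = 1_{π(i) > i}.
For each fixed i, π(i) is uniform over {1, …, 12} (marginal of a uniform permutation), so P[π(i) > i] = (n − i)/n. Summing: Σ_{i=1}^{12} (n − i)/n = (0 + 1 + … + 11)/12 = 12(12 − 1)/(2·12) = (12 − 1)/2.
Hence E[X] = Σ_{i=1}^{12} (12 − i)/12 = 11/2 ≈ 5.50000.

E[X] = 11/2 = 5.50000.


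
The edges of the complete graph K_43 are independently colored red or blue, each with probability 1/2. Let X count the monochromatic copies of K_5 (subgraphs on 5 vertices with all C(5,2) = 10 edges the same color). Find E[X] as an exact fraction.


Let X = Σ_S X_S over the C(43, 5) = 962598 subsets S of size 5, where X_S = 1 if the K_5 on S is monochromatic.
For a fixed S, the K_5 on S has C(5, 2) = 10 edges. P[all 10 edges red] = (1/2)^10, and likewise for blue, so P[monochromatic] = 2·(1/2)^10 = 2^{1 − 10} = 1/512.
By linearity: E[X] = C(43, 5) · 2^{1 − 10} = 962598 · 1/512 = 481299/256.
Numerically: E[X] ≈ 1880.07422.

E[X] = C(43,5)·2^(1−C(5,2)) = 481299/256 ≈ 1880.07422.


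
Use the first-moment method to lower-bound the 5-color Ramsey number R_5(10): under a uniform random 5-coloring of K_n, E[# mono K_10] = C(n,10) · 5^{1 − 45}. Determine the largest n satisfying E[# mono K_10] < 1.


We need C(n, 10) · 5^{1 − 45} < 1, i.e. C(n, 10) < 5^{45 − 1} = 5684341886080801486968994140625.
Check values of n near the boundary:
  n = 5390: C(5390, 10) = 5655833965919099070255434039753; 5655833965919099070255434039753 < 5684341886080801486968994140625? YES
  n = 5391: C(5391, 10) = 5666344714787188828795213697883; 5666344714787188828795213697883 < 5684341886080801486968994140625? YES
  n = 5392: C(5392, 10) = 5676873040158402483252283957448; 5676873040158402483252283957448 < 5684341886080801486968994140625? YES
  n = 5393: C(5393, 10) = 5687418968154238267170642278008; 5687418968154238267170642278008 < 5684341886080801486968994140625? NO
The largest n with C(n, 10) < 5684341886080801486968994140625 is n = 5392 (where E[X] = 5676873040158402483252283957448/5684341886080801486968994140625 ≈ 0.998686). Hence R_5(10) > 5392, i.e. R_5(10) ≥ 5393.

Largest n = 5392; hence R_5(10) > 5392.


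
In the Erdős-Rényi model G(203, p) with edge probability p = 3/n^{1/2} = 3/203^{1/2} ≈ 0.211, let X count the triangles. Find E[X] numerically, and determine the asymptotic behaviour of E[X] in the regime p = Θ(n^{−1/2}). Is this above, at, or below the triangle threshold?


Number of potential triangles: C(203, 3) = 1373701.
Each occurs with probability p³ ≈ (0.211)³ ≈ 9.33512e-03.
By linearity: E[X] = C(203, 3)·p³ ≈ 1373701 · 9.33512e-03 ≈ 12823.658.
Since α = 1/2 < 1, p = c/n^{1/2} ≫ 1/n is above the triangle threshold p ~ 1/n. Asymptotically E[X] ~ (c³/6)·n^{3(1−α)} = (3³/6)·n^{1.5} → ∞; triangles are abundant w.h.p.

E[X] ≈ 12823.658; in regime p = Θ(1/n^{1/2}) E[X] diverges (above the triangle threshold p ~ 1/n).
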